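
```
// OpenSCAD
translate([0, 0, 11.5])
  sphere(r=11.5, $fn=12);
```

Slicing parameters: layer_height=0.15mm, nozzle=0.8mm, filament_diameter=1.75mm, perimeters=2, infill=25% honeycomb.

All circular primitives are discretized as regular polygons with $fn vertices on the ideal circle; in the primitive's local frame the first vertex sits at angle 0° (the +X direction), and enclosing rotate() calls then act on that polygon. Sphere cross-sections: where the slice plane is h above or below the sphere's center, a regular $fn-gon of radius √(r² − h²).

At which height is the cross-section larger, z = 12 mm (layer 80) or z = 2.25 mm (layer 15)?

layer 80 (z = 12 mm)

Layer 80 (z = 12): the sphere: section is a regular 12-gon, circumradius = √(r²−h²) = √(11.5²−0.5²) = 11.489 (area = (12/2)·11.489²·sin(360°/12) = 396.00 mm²). So its area = 396.00 mm². Layer 15 (z = 2.25): the sphere: section is a regular 12-gon, circumradius = √(r²−h²) = √(11.5²−9.25²) = 6.833 (area = (12/2)·6.833²·sin(360°/12) = 140.06 mm²). So its area = 140.06 mm². Layer 80 is larger (396.00 vs 140.06 mm²).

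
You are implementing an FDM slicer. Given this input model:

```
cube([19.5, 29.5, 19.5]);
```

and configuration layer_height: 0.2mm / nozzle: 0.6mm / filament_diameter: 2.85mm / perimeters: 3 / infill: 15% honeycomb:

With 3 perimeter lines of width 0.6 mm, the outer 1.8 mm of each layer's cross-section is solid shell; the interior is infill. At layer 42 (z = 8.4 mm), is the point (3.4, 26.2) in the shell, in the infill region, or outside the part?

infill

At z = 8.4 mm: the cube (footprint 19.5×29.5) is included at this height. Overall, the cross-section is a single solid region. The nearest boundary edge runs (19.50, 29.50)→(0.00, 29.50); distance from the point to it = 3.30 mm. The point is inside the cross-section and 3.30 mm from the nearest boundary — more than the 1.8 mm shell width (3 × 0.6), so it's in the infill interior.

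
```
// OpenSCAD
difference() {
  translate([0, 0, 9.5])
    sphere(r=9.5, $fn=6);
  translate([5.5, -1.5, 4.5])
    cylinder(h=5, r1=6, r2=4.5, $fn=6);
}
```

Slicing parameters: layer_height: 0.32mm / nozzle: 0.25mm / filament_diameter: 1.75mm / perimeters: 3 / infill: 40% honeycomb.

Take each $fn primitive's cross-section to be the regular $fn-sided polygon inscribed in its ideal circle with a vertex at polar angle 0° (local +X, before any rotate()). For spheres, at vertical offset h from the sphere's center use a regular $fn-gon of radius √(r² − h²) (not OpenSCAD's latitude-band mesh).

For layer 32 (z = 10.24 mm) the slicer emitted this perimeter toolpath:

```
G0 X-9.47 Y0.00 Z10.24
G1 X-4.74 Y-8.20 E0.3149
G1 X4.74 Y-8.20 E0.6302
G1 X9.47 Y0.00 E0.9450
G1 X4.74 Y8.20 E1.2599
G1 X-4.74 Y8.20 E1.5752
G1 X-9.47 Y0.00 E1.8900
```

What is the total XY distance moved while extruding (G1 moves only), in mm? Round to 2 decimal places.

56.83 mm

Sum the Euclidean lengths of each G1 segment: total = 56.83 mm.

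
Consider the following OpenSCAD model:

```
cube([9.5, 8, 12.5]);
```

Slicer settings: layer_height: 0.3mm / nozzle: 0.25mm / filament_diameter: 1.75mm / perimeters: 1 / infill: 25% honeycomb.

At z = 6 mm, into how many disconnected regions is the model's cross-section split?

At z = 6 mm: the 9.5×8 cube contributes its full rectangle. The result has 1 disconnected region.

1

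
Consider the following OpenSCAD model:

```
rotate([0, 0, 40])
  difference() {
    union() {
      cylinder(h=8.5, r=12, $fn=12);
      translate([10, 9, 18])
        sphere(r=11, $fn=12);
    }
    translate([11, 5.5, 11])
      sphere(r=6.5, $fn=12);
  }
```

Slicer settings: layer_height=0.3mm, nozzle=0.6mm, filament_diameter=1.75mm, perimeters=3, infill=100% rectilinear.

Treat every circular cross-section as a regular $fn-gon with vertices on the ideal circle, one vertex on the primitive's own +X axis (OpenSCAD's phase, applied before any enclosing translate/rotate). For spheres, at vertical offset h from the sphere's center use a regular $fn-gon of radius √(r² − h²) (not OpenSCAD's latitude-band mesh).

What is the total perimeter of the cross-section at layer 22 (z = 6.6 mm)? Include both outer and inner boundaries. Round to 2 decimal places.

77.29 mm

At z = 6.6 mm: the cylinder: section is a regular 12-gon, circumradius r=12 (perimeter = 2·12·12.000·sin(180°/12) = 74.54 mm); the sphere at (10, 9) is not intersected at this z (|z−center|=11.400 > r=11); Taking the union: only the r=12 cylinder is present, so the union is just that shape — boundary = 74.54 mm; the sphere at (11, 5.5): section is a regular 12-gon, circumradius = √(r²−h²) = √(6.5²−4.4²) = 4.784 (perimeter = 2·12·4.784·sin(180°/12) = 29.72 mm); Taking the first minus the rest: starting from that combined region, the r=6.5 sphere at (11, 5.5) partially overlaps it — only the 26.03 mm² overlap (of its 68.67 mm²) is removed, clipping the outline — boundary = 77.29 mm; (rotated 40° about Z; rotation is an isometry so areas/perimeters/island counts are preserved). Overall, the cross-section is a single solid region. Total boundary length (outer) = 77.29 mm.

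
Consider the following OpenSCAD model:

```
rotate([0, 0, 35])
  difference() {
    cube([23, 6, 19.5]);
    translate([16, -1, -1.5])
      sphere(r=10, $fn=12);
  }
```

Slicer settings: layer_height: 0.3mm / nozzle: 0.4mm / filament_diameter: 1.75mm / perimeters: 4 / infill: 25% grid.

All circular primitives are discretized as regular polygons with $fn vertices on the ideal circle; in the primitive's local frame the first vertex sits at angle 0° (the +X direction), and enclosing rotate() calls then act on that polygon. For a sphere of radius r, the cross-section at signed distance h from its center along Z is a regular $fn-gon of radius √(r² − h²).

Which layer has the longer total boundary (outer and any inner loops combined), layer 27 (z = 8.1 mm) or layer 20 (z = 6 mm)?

layer 20 (z = 6 mm)

Layer 27 (z = 8.1): the cube (footprint 23×6) is included at this height (perimeter 58.00 mm); the sphere at (16, -1): section is a regular 12-gon, circumradius = √(r²−h²) = √(10²−9.6²) = 2.800 (perimeter = 2·12·2.800·sin(180°/12) = 17.39 mm); After the difference (first − rest): starting from the 23×6 cube, the r=10 sphere at (16, -1) partially overlaps it — only the 6.43 mm² overlap (of its 23.52 mm²) is removed, clipping the outline — boundary = 59.56 mm; (whole slice rotated 35° about Z — lengths, areas and connectivity unchanged). So its perimeter = 59.56 mm. Layer 20 (z = 6): the cube (footprint 23×6) is included at this height (perimeter 58.00 mm); the r=10 sphere at (16, -1) contributes a regular 12-gon of circumradius √(10²−7.5²) = 6.614 (perimeter = 2·12·6.614·sin(180°/12) = 41.09 mm); After the difference (first − rest): starting from the 23×6 cube, the r=10 sphere at (16, -1) partially overlaps it — only the 52.66 mm² overlap (of its 131.25 mm²) is removed, clipping the outline — boundary = 63.78 mm; (whole slice rotated 35° about Z — lengths, areas and connectivity unchanged). So its perimeter = 63.78 mm. Layer 20 is larger (63.78 vs 59.56 mm).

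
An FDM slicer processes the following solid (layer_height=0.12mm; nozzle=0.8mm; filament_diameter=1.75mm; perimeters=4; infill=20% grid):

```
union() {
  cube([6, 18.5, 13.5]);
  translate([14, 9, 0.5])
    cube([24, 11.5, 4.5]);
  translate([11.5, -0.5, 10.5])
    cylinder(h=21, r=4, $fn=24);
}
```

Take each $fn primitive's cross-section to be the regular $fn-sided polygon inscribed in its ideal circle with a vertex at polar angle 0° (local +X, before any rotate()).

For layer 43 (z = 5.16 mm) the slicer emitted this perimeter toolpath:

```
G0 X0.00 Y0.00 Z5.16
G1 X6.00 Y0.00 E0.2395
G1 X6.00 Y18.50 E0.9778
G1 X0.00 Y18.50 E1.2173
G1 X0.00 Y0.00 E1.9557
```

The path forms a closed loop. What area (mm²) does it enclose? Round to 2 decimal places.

111.00 mm²

Apply the shoelace formula to the sequence of (X, Y) vertices; enclosed area = 111.00 mm².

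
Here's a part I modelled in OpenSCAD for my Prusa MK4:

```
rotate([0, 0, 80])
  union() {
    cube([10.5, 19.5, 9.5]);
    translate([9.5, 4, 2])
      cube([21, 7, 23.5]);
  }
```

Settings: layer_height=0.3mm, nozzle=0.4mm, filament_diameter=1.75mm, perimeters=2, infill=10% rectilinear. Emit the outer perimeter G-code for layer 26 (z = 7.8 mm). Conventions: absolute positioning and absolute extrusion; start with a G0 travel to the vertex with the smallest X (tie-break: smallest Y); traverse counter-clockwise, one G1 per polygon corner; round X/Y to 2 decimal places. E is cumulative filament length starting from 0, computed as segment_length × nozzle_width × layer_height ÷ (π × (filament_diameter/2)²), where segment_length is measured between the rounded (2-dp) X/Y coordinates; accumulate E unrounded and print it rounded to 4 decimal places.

At z = 7.8 mm: the cube (footprint 10.5×19.5) is included at this height; the cube at (9.5, 4) (footprint 21×7) is included at this height; Combining (union): the regions partially overlap (shared area 7.00 mm²), so overlapping operands fuse into one piece — 1 connected region; (rotated 80° about Z; rotation is an isometry so areas/perimeters/island counts are preserved). The outline is a single polygon with 8 vertices. Extrusion per mm of travel: 0.4 × 0.3 / (π × 0.875²) = 0.049890. Accumulating E over each segment gives final E = 4.9891.

G0 X-19.20 Y3.39 Z7.80
G1 X0.00 Y0.00 E0.9727
G1 X1.82 Y10.34 E1.4965
G1 X-2.12 Y11.04 E1.6961
G1 X1.36 Y30.73 E2.6937
G1 X-5.54 Y31.95 E3.0433
G1 X-9.01 Y12.25 E4.0413
G1 X-17.38 Y13.73 E4.4653
G1 X-19.20 Y3.39 E4.9891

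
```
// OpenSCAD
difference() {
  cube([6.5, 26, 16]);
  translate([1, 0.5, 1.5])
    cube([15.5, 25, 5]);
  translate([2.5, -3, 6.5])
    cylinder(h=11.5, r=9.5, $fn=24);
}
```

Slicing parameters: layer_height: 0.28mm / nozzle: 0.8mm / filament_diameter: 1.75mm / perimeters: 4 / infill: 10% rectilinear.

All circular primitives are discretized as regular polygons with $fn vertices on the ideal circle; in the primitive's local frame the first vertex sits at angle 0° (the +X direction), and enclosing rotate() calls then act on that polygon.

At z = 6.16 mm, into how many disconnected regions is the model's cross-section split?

1

At z = 6.16 mm: the cube is present — its section is the full 6.5×26 rectangle; the cube at (1, 0.5) (footprint 15.5×25) is included at this height; the cylinder at (2.5, -3) is not intersected at this z (z outside [6.5, 18]); Subtracting the remaining from the first: starting from the 6.5×26 cube, the 15.5×25 cube at (1, 0.5) partially overlaps it — only the 137.50 mm² overlap (of its 387.50 mm²) is removed, clipping the outline — 1 connected region. The result has 1 disconnected region.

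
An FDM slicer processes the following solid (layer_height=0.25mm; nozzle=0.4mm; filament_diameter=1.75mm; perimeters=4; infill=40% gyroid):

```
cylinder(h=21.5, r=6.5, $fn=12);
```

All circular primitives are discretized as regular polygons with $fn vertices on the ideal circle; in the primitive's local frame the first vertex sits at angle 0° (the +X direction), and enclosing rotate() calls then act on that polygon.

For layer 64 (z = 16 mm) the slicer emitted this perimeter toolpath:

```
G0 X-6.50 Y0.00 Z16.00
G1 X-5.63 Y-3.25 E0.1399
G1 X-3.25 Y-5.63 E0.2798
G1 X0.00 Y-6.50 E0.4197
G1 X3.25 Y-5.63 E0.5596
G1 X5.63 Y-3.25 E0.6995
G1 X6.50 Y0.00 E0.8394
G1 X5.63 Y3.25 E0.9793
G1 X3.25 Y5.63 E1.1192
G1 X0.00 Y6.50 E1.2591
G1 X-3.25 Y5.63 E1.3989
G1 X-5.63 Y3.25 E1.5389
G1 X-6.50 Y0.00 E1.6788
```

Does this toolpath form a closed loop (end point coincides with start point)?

yes

Start point (G0): (-6.50, 0.00). End point (last G1): the path returns to the start — closed.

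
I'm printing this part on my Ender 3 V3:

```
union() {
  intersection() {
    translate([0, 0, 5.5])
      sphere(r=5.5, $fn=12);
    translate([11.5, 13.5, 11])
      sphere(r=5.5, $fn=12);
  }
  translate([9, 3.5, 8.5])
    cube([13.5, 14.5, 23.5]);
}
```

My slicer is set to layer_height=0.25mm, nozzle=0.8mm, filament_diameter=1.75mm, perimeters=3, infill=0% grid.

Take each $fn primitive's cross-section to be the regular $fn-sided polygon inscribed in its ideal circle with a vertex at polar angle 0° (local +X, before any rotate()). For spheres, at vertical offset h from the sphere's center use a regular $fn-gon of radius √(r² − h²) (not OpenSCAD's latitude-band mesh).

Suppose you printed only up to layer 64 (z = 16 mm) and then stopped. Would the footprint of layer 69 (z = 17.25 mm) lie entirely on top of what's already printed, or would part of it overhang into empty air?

Compare the two slices. At z = 16: the sphere is absent (|z−center|=10.500 > r=5.5); the sphere at (11.5, 13.5): section is a regular 12-gon, circumradius = √(r²−h²) = √(5.5²−5²) = 2.291 (area = (12/2)·2.291²·sin(360°/12) = 15.75 mm²); After intersecting: at least one operand is absent at this height, so nothing remains; the 13.5×14.5 cube at (9, 3.5) contributes its full rectangle (area 195.75 mm²); Taking the union: only the 13.5×14.5 cube at (9, 3.5) is present, so the union is just that shape — area = 195.75 mm². At z = 17.25: the sphere is not intersected at this z (|z−center|=11.750 > r=5.5); the sphere at (11.5, 13.5) is not intersected at this z (|z−center|=6.250 > r=5.5); After intersecting: at least one operand is absent at this height, so nothing remains; the cube at (9, 3.5) (footprint 13.5×14.5) is included at this height (area 195.75 mm²); Merging all regions: only the 13.5×14.5 cube at (9, 3.5) is present, so the union is just that shape — area = 195.75 mm². Checking containment: the cross-section at z = 17.25 is a subset of the cross-section at z = 16.

entirely on top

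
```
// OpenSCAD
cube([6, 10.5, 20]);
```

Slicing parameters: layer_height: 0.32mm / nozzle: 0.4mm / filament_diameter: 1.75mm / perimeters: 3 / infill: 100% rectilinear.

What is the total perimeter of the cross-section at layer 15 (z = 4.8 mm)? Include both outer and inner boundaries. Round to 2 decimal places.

At z = 4.8 mm: the cube is present — its section is the full 6×10.5 rectangle (perimeter 33.00 mm). Overall, the cross-section is a single solid region. Total boundary length (outer) = 33.00 mm.

33.00 mm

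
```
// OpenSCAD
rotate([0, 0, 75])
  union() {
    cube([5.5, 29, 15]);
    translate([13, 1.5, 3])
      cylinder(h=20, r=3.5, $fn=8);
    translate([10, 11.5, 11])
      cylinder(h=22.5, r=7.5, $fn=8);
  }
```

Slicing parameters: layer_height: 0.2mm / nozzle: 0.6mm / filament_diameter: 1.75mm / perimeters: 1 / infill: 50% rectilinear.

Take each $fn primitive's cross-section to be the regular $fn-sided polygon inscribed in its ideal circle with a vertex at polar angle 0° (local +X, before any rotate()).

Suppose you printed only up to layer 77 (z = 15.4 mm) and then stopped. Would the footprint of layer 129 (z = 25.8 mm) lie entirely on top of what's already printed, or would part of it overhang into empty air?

entirely on top

Compare the two slices. At z = 15.4: the cube is not intersected at this z (z outside [0, 15]); the r=3.5 cylinder at (13, 1.5) contributes a regular 8-gon of circumradius 3.5 (area = (8/2)·3.500²·sin(360°/8) = 34.65 mm²); the r=7.5 cylinder at (10, 11.5) gives a regular 8-gon of circumradius 7.5 (constant along its height) (area = (8/2)·7.500²·sin(360°/8) = 159.10 mm²); Taking the union: the 2 present regions are separate (no shared area or edge), so areas and boundary lengths simply add and each stays a separate island — area = 193.75 mm²; (rotated 75° about Z; rotation is an isometry so areas/perimeters/island counts are preserved). At z = 25.8: the cube does not reach this height (z outside [0, 15]); the cylinder at (13, 1.5) does not reach this height (z outside [3, 23]); the cylinder at (10, 11.5): section is a regular 8-gon, circumradius r=7.5 (area = (8/2)·7.500²·sin(360°/8) = 159.10 mm²); Taking the union: only the r=7.5 cylinder at (10, 11.5) is present, so the union is just that shape — area = 159.10 mm²; (whole slice rotated 75° about Z — lengths, areas and connectivity unchanged). Checking containment: the cross-section at z = 25.8 is a subset of the cross-section at z = 15.4.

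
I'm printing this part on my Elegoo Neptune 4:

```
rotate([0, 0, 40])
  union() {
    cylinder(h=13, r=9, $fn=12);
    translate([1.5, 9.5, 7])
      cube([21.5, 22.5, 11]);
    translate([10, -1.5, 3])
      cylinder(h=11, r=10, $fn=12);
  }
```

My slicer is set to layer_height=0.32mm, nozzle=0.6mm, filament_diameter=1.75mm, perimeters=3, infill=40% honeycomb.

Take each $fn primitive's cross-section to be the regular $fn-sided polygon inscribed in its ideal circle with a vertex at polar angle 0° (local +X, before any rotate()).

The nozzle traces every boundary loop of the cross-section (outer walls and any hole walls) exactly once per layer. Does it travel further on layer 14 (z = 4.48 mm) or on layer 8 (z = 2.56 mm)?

Layer 14 (z = 4.48): the r=9 cylinder gives a regular 12-gon of circumradius 9 (constant along its height) (perimeter = 2·12·9.000·sin(180°/12) = 55.90 mm); the cube at (1.5, 9.5) is absent (z outside [7, 18]); the r=10 cylinder at (10, -1.5) gives a regular 12-gon of circumradius 10 (constant along its height) (perimeter = 2·12·10.000·sin(180°/12) = 62.12 mm); Taking the union: the regions partially overlap (shared area 92.52 mm²), so the edge portions inside another operand are dropped and the merged outline is re-measured after clipping — boundary = 80.69 mm; (rotated 40° about Z; rotation is an isometry so areas/perimeters/island counts are preserved). So its perimeter = 80.69 mm. Layer 8 (z = 2.56): the r=9 cylinder gives a regular 12-gon of circumradius 9 (constant along its height) (perimeter = 2·12·9.000·sin(180°/12) = 55.90 mm); the cube at (1.5, 9.5) is not intersected at this z (z outside [7, 18]); the cylinder at (10, -1.5) is not intersected at this z (z outside [3, 14]); Combining (union): only the r=9 cylinder is present, so the union is just that shape — boundary = 55.90 mm; (whole slice rotated 40° about Z — lengths, areas and connectivity unchanged). So its perimeter = 55.90 mm. Layer 14 is larger (80.69 vs 55.90 mm).

layer 14 (z = 4.48 mm)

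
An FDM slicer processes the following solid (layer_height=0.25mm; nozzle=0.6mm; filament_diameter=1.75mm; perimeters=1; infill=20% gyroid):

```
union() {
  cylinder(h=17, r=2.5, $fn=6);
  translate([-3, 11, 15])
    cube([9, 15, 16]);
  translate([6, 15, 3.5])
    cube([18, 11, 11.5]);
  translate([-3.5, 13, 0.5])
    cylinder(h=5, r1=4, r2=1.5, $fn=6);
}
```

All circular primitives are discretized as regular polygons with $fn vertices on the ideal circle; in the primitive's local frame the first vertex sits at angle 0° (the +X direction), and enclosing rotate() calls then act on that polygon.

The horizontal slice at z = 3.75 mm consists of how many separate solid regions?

3

At z = 3.75 mm: the r=2.5 cylinder contributes a regular 6-gon of circumradius 2.5; the cube at (-3, 11) is not intersected at this z (z outside [15, 31]); the cube at (6, 15) (footprint 18×11) is included at this height; the cone at (-3.5, 13) contributes a regular 6-gon of circumradius 2.375 (interpolated between r1=4 and r2=1.5 at t=0.650); Taking the union: the 3 present regions are separate (no shared area or edge), so areas and boundary lengths simply add and each stays a separate island — 3 connected regions. The result has 3 disconnected regions.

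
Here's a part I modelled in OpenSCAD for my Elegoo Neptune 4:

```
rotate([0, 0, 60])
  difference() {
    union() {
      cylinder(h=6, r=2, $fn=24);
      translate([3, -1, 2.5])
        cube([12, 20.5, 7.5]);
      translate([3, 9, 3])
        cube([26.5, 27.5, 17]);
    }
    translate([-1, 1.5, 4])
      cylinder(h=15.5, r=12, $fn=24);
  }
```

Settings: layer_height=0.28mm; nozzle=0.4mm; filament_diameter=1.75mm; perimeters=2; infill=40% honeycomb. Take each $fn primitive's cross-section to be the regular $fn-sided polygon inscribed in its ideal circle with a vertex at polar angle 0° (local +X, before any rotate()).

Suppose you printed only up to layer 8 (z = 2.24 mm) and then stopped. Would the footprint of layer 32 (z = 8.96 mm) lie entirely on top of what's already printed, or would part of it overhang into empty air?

Compare the two slices. At z = 2.24: the r=2 cylinder contributes a regular 24-gon of circumradius 2 (area = (24/2)·2.000²·sin(360°/24) = 12.42 mm²); the cube at (3, -1) does not reach this height (z outside [2.5, 10]); the cube at (3, 9) does not reach this height (z outside [3, 20]); Taking the union: only the r=2 cylinder is present, so the union is just that shape — area = 12.42 mm²; the cylinder at (-1, 1.5) does not reach this height (z outside [4, 19.5]); After the difference (first − rest): none of the subtracted shapes is present at this height, so the result so far is unchanged — area = 12.42 mm²; (rotated 60° about Z; rotation is an isometry so areas/perimeters/island counts are preserved). At z = 8.96: the cylinder is absent (z outside [0, 6]); the cube at (3, -1) is present — its section is the full 12×20.5 rectangle (area 246.00 mm²); the cube at (3, 9) is present — its section is the full 26.5×27.5 rectangle (area 728.75 mm²); Taking the union: the regions partially overlap — summed areas 974.75 mm² minus the doubly-counted overlap 126.00 mm² gives 848.75 mm² — area = 848.75 mm²; the r=12 cylinder at (-1, 1.5) contributes a regular 24-gon of circumradius 12 (area = (24/2)·12.000²·sin(360°/24) = 447.24 mm²); After the difference (first − rest): starting from the result so far (848.75 mm²), the r=12 cylinder at (-1, 1.5) partially overlaps it — only the 84.56 mm² overlap (of its 447.24 mm²) is removed, clipping the outline — area = 764.19 mm²; (whole slice rotated 60° about Z — lengths, areas and connectivity unchanged). Checking containment: at z = 8.96 the cross-section extends beyond the z = 2.24 cross-section by about 764.19 mm².

part overhangs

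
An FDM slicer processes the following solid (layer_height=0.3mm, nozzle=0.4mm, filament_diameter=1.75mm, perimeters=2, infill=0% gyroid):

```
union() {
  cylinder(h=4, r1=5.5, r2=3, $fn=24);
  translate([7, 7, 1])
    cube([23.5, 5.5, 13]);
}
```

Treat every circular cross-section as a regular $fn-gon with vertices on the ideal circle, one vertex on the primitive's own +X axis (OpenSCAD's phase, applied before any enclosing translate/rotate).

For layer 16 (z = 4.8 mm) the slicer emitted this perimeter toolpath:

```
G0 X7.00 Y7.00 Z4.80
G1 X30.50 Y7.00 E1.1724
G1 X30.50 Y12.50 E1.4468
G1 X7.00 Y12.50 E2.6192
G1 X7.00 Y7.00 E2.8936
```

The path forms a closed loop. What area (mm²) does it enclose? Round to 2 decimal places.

129.25 mm²

Apply the shoelace formula to the sequence of (X, Y) vertices; enclosed area = 129.25 mm².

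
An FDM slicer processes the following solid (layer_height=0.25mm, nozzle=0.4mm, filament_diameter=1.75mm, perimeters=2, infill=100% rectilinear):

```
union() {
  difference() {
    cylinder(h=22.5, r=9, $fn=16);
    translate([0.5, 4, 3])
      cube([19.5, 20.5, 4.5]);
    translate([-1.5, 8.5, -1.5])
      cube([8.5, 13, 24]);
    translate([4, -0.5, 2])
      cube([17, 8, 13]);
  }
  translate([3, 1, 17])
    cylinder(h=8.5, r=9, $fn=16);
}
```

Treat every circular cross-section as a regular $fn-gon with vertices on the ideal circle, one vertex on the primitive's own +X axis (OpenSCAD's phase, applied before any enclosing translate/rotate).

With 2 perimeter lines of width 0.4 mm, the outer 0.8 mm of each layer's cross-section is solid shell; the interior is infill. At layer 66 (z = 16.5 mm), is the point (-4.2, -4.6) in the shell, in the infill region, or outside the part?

At z = 16.5 mm: the r=9 cylinder gives a regular 16-gon of circumradius 9 (constant along its height); the cube at (0.5, 4) is not intersected at this z (z outside [3, 7.5]); the 8.5×13 cube at (-1.5, 8.5) contributes its full rectangle; the cube at (4, -0.5) is absent (z outside [2, 15]); After the difference (first − rest): starting from the r=9 cylinder, the 8.5×13 cube at (-1.5, 8.5) partially overlaps it — only the 1.15 mm² overlap (of its 110.50 mm²) is removed, clipping the outline — 1 connected region; the cylinder at (3, 1) is not intersected at this z (z outside [17, 25.5]); Combining (union): only that combined region is present, so the union is just that shape — 1 connected region. Overall, the cross-section is a single solid region. The nearest boundary edge runs (-3.44, -8.31)→(-6.36, -6.36); distance from the point to it = 2.67 mm. The point is inside the cross-section and 2.67 mm from the nearest boundary — more than the 0.8 mm shell width (2 × 0.4), so it's in the infill interior.

infill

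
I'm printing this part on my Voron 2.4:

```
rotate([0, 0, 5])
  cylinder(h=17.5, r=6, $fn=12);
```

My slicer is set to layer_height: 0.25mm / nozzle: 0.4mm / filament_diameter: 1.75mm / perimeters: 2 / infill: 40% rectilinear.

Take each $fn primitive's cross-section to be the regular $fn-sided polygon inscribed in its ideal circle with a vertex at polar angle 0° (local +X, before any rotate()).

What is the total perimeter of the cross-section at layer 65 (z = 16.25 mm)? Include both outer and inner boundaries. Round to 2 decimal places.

37.27 mm

At z = 16.25 mm: the r=6 cylinder contributes a regular 12-gon of circumradius 6 (perimeter = 2·12·6.000·sin(180°/12) = 37.27 mm); (rotated 5° about Z; rotation is an isometry so areas/perimeters/island counts are preserved). Overall, the cross-section is a single solid region. Total boundary length (outer) = 37.27 mm.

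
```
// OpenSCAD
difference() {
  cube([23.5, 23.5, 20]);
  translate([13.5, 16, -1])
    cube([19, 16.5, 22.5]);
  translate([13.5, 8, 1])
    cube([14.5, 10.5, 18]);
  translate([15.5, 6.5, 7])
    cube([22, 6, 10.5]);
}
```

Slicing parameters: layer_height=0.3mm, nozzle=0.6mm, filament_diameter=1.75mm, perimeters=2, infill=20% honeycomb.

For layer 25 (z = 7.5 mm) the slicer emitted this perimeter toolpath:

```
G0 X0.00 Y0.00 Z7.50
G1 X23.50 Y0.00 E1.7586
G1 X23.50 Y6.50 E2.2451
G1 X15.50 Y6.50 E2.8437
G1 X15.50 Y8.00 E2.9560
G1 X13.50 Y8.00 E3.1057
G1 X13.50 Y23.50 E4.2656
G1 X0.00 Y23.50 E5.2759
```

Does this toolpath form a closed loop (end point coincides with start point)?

Start point (G0): (0.00, 0.00). End point (last G1): the path does not return to the start — open.

no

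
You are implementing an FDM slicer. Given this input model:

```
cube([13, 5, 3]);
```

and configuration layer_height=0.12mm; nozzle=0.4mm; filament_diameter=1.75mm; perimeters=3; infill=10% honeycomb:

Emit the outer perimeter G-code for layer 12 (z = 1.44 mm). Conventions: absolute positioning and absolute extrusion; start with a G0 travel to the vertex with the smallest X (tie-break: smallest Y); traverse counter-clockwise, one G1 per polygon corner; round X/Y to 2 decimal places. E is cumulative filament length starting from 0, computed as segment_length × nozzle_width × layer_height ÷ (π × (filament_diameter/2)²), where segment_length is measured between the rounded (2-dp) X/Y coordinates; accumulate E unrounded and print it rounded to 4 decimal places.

G0 X0.00 Y0.00 Z1.44
G1 X13.00 Y0.00 E0.2594
G1 X13.00 Y5.00 E0.3592
G1 X0.00 Y5.00 E0.6186
G1 X0.00 Y0.00 E0.7184

At z = 1.44 mm: the 13×5 cube contributes its full rectangle. The outline is a single polygon with 4 vertices. Extrusion per mm of travel: 0.4 × 0.12 / (π × 0.875²) = 0.019956. Accumulating E over each segment gives final E = 0.7184.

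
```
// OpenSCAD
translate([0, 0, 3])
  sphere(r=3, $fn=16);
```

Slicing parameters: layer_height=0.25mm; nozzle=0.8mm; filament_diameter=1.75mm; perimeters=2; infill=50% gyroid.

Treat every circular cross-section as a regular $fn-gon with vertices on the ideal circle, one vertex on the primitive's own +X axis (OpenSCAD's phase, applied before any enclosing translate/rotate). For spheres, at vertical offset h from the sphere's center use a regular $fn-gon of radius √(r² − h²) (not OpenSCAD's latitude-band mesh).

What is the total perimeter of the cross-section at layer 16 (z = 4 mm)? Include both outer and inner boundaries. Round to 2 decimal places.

17.66 mm

At z = 4 mm: the r=3 sphere slices to a regular 16-gon of circumradius 2.828 (√(r²−h²) with h=1 from center) (perimeter = 2·16·2.828·sin(180°/16) = 17.66 mm). Overall, the cross-section is a single solid region. Total boundary length (outer) = 17.66 mm.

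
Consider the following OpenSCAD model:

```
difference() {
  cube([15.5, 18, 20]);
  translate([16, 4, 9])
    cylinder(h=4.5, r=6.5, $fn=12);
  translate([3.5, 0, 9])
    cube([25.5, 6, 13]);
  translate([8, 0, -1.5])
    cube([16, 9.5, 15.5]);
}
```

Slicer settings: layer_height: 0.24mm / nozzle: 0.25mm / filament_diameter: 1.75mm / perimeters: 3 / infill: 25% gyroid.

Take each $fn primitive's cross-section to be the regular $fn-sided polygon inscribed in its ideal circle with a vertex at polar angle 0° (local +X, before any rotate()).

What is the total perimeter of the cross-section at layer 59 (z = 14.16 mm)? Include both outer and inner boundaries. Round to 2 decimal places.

At z = 14.16 mm: the 15.5×18 cube contributes its full rectangle (perimeter 67.00 mm); the cylinder at (16, 4) does not reach this height (z outside [9, 13.5]); the 25.5×6 cube at (3.5, 0) contributes its full rectangle (perimeter 63.00 mm); the cube at (8, 0) does not reach this height (z outside [-1.5, 14]); Taking the first minus the rest: starting from the 15.5×18 cube, the 25.5×6 cube at (3.5, 0) partially overlaps it — only the 72.00 mm² overlap (of its 153.00 mm²) is removed, clipping the outline — boundary = 67.00 mm. Overall, the cross-section is a single solid region. Total boundary length (outer) = 67.00 mm.

67.00 mm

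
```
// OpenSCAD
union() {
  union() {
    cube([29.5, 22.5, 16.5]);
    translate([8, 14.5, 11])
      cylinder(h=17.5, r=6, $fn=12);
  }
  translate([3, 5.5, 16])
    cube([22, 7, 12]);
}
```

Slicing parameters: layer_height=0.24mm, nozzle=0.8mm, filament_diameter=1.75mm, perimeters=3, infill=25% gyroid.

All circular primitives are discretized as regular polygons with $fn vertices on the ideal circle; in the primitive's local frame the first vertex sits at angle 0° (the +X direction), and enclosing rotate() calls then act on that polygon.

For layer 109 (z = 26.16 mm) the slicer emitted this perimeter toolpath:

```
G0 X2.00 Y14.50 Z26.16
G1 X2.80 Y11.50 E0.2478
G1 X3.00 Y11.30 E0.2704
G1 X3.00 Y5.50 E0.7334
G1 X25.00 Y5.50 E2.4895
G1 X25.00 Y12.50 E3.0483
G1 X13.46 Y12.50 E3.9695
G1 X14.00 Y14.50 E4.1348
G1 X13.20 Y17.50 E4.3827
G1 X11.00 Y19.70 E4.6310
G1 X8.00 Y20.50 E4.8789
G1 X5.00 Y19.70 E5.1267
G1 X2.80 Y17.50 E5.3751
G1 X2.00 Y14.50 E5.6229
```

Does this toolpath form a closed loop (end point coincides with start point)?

Start point (G0): (2.00, 14.50). End point (last G1): the path returns to the start — closed.

yes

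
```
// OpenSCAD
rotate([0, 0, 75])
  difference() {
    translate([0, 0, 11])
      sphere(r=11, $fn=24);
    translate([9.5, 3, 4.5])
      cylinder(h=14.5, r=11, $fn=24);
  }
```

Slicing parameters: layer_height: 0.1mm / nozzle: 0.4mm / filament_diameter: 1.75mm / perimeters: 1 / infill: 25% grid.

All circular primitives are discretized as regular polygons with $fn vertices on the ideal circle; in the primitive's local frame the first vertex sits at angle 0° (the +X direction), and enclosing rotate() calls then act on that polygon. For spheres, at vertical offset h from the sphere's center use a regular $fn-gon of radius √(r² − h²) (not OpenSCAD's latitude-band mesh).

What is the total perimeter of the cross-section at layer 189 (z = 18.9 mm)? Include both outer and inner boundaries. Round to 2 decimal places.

44.00 mm

At z = 18.9 mm: the r=11 sphere slices to a regular 24-gon of circumradius 7.654 (√(r²−h²) with h=7.9 from center) (perimeter = 2·24·7.654·sin(180°/24) = 47.96 mm); the r=11 cylinder at (9.5, 3) gives a regular 24-gon of circumradius 11 (constant along its height) (perimeter = 2·24·11.000·sin(180°/24) = 68.92 mm); After the difference (first − rest): starting from the r=11 sphere, the r=11 cylinder at (9.5, 3) partially overlaps it — only the 91.52 mm² overlap (of its 375.81 mm²) is removed, clipping the outline — boundary = 44.00 mm; (rotated 75° about Z; rotation is an isometry so areas/perimeters/island counts are preserved). Overall, the cross-section is a single solid region. Total boundary length (outer) = 44.00 mm.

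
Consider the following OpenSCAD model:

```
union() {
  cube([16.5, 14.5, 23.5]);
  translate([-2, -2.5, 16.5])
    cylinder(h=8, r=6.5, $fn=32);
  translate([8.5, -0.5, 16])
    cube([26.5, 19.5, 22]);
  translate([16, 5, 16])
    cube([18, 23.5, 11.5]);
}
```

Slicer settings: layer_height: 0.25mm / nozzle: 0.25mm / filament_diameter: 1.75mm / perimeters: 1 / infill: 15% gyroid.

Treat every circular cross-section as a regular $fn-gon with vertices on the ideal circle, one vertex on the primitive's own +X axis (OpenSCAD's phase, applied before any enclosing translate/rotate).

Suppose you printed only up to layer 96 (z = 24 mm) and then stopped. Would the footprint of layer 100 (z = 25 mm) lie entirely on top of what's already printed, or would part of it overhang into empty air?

entirely on top

Compare the two slices. At z = 24: the cube does not reach this height (z outside [0, 23.5]); the r=6.5 cylinder at (-2, -2.5) contributes a regular 32-gon of circumradius 6.5 (area = (32/2)·6.500²·sin(360°/32) = 131.88 mm²); the cube at (8.5, -0.5) is present — its section is the full 26.5×19.5 rectangle (area 516.75 mm²); the 18×23.5 cube at (16, 5) contributes its full rectangle (area 423.00 mm²); Combining (union): the regions partially overlap — summed areas 1071.63 mm² minus the doubly-counted overlap 252.00 mm² gives 819.63 mm² — area = 819.63 mm². At z = 25: the cube is not intersected at this z (z outside [0, 23.5]); the cylinder at (-2, -2.5) is absent (z outside [16.5, 24.5]); the cube at (8.5, -0.5) is present — its section is the full 26.5×19.5 rectangle (area 516.75 mm²); the 18×23.5 cube at (16, 5) contributes its full rectangle (area 423.00 mm²); Taking the union: the regions partially overlap — summed areas 939.75 mm² minus the doubly-counted overlap 252.00 mm² gives 687.75 mm² — area = 687.75 mm². Checking containment: the cross-section at z = 25 is a subset of the cross-section at z = 24.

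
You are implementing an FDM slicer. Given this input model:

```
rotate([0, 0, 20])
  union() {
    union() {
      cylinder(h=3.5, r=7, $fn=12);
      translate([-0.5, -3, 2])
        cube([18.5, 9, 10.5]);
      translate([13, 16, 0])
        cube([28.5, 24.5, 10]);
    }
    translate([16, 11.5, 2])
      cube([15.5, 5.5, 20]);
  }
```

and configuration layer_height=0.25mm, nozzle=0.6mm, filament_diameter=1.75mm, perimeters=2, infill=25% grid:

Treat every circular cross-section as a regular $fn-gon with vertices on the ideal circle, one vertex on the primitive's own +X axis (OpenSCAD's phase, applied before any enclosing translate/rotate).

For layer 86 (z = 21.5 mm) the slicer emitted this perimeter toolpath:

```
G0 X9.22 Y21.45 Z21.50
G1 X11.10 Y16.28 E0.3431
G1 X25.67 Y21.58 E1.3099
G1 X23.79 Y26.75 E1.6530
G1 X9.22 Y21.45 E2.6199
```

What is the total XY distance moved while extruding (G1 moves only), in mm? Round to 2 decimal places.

Sum the Euclidean lengths of each G1 segment: total = 42.01 mm.

42.01 mm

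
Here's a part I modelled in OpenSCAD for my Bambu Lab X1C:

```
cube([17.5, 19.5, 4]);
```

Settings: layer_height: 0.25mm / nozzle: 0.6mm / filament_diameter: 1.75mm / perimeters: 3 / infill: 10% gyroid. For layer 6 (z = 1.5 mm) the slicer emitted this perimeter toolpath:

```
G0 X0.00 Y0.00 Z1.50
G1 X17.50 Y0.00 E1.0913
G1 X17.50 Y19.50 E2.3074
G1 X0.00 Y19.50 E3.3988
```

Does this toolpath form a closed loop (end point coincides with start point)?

Start point (G0): (0.00, 0.00). End point (last G1): the path does not return to the start — open.

no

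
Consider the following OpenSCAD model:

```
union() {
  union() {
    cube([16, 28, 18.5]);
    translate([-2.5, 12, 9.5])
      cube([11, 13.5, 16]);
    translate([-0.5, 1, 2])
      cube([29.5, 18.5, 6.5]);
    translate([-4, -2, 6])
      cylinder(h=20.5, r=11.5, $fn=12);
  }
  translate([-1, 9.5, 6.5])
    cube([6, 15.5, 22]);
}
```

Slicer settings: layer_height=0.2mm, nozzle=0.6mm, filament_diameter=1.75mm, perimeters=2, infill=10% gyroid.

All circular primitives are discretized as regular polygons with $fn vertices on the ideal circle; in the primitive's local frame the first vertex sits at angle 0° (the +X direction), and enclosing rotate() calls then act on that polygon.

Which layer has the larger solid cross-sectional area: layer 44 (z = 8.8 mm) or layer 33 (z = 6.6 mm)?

layer 33 (z = 6.6 mm)

Layer 44 (z = 8.8): the cube (footprint 16×28) is included at this height (area 448.00 mm²); the cube at (-2.5, 12) is absent (z outside [9.5, 25.5]); the cube at (-0.5, 1) is absent (z outside [2, 8.5]); the r=11.5 cylinder at (-4, -2) gives a regular 12-gon of circumradius 11.5 (constant along its height) (area = (12/2)·11.500²·sin(360°/12) = 396.75 mm²); Merging all regions: the regions partially overlap — summed areas 844.75 mm² minus the doubly-counted overlap 40.87 mm² gives 803.88 mm² — area = 803.88 mm²; the cube at (-1, 9.5) is present — its section is the full 6×15.5 rectangle (area 93.00 mm²); Combining (union): the regions partially overlap — summed areas 896.88 mm² minus the doubly-counted overlap 77.50 mm² gives 819.38 mm² — area = 819.38 mm². So its area = 819.38 mm². Layer 33 (z = 6.6): the cube (footprint 16×28) is included at this height (area 448.00 mm²); the cube at (-2.5, 12) does not reach this height (z outside [9.5, 25.5]); the cube at (-0.5, 1) (footprint 29.5×18.5) is included at this height (area 545.75 mm²); the cylinder at (-4, -2): section is a regular 12-gon, circumradius r=11.5 (area = (12/2)·11.500²·sin(360°/12) = 396.75 mm²); Merging all regions: the regions partially overlap — summed areas 1390.50 mm² minus the doubly-counted overlap 340.61 mm² gives 1049.89 mm² — area = 1049.89 mm²; the cube at (-1, 9.5) (footprint 6×15.5) is included at this height (area 93.00 mm²); Merging all regions: the regions partially overlap — summed areas 1142.89 mm² minus the doubly-counted overlap 82.50 mm² gives 1060.39 mm² — area = 1060.39 mm². So its area = 1060.39 mm². Layer 33 is larger (1060.39 vs 819.38 mm²).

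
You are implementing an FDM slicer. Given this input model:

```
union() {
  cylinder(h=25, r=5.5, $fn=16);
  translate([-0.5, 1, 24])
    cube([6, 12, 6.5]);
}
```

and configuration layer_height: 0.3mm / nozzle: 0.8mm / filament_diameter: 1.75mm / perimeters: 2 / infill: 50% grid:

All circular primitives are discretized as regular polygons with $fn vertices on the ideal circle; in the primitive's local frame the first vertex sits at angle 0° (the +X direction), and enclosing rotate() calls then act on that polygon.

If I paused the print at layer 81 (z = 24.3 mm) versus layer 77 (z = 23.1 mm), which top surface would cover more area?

layer 81 (z = 24.3 mm)

Layer 81 (z = 24.3): the r=5.5 cylinder contributes a regular 16-gon of circumradius 5.5 (area = (16/2)·5.500²·sin(360°/16) = 92.61 mm²); the 6×12 cube at (-0.5, 1) contributes its full rectangle (area 72.00 mm²); Merging all regions: the regions partially overlap — summed areas 164.61 mm² minus the doubly-counted overlap 19.98 mm² gives 144.63 mm² — area = 144.63 mm². So its area = 144.63 mm². Layer 77 (z = 23.1): the r=5.5 cylinder gives a regular 16-gon of circumradius 5.5 (constant along its height) (area = (16/2)·5.500²·sin(360°/16) = 92.61 mm²); the cube at (-0.5, 1) is not intersected at this z (z outside [24, 30.5]); Merging all regions: only the r=5.5 cylinder is present, so the union is just that shape — area = 92.61 mm². So its area = 92.61 mm². Layer 81 is larger (144.63 vs 92.61 mm²).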